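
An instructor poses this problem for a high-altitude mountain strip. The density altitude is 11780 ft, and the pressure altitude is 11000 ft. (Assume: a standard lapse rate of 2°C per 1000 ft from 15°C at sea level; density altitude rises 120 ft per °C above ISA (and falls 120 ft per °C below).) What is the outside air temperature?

Density altitude − pressure altitude = 11780 − 11000 = +780 ft.
At 120 ft/°C that is an ISA deviation of 780/120 = +6.5°C.
ISA temperature at 11000 ft = 15 − 2 × (11000/1000) = -7°C.
OAT = ISA + deviation = -7 + (+6.5) = -0.5°C.

-0.5°C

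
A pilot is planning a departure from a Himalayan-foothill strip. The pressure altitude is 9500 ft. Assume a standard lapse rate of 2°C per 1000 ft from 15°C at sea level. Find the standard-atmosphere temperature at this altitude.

-4°C

ISA temperature = 15 − 2 × (9500/1000) = 15 − 19 = -4°C.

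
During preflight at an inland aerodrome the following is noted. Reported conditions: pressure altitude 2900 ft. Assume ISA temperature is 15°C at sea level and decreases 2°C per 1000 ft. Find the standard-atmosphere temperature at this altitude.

9.2°C

ISA temperature = 15 − 2 × (2900/1000) = 15 − 5.8 = 9.2°C.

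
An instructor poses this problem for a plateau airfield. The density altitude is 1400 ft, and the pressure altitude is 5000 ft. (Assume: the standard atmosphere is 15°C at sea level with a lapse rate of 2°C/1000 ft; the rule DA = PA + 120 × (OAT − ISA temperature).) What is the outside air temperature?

-25°C

Density altitude − pressure altitude = 1400 − 5000 = -3600 ft.
At 120 ft/°C that is an ISA deviation of -3600/120 = -30°C.
ISA temperature at 5000 ft = 15 − 2 × (5000/1000) = 5°C.
OAT = ISA + deviation = 5 + (-30) = -25°C.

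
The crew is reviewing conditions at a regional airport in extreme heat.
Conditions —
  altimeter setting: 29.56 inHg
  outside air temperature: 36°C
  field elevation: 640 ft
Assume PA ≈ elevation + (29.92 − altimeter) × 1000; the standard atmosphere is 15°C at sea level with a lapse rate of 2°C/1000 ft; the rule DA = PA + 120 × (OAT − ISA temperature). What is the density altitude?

Pressure altitude = 640 + (29.92 − 29.56) × 1000 = 640 + (+360) = 1000 ft.
ISA temperature at 1000 ft = 15 − 2 × (1000/1000) = 13°C.
ISA deviation = 36 − 13 = +23°C.
Density altitude = 1000 + 120 × (23) = 3760 ft.

3760 ft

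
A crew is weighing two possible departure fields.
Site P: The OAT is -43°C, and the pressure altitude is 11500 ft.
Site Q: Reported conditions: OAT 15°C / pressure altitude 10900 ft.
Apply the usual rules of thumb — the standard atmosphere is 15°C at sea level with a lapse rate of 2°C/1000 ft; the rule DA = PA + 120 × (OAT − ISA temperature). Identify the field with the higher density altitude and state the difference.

Site Q by 6216 ft

Site P: ISA temp = -8°C, deviation -35°C, DA = 11500 + 120 × (-35) = 7300 ft.
Site Q: ISA temp = -6.8°C, deviation +21.8°C, DA = 10900 + 120 × 21.8 = 13516 ft.
Site Q is higher by 13516 − 7300 = 6216 ft.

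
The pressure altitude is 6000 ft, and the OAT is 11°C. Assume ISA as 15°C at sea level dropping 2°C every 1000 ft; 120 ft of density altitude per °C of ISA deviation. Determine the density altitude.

ISA temperature at 6000 ft = 15 − 2 × (6000/1000) = 3°C.
ISA deviation = 11 − 3 = +8°C.
Density altitude = 6000 + 120 × (8) = 6000 + (+960) = 6960 ft.

6960 ft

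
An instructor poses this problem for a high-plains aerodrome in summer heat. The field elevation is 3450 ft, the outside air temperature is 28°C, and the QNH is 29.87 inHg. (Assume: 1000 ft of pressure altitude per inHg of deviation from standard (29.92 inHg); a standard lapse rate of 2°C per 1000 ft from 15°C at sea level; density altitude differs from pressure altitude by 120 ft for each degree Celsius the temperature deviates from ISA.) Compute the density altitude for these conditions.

5900 ft

Pressure altitude = 3450 + (29.92 − 29.87) × 1000 = 3450 + (+50) = 3500 ft.
ISA temperature at 3500 ft = 15 − 2 × (3500/1000) = 8°C.
ISA deviation = 28 − 8 = +20°C.
Density altitude = 3500 + 120 × (20) = 5900 ft.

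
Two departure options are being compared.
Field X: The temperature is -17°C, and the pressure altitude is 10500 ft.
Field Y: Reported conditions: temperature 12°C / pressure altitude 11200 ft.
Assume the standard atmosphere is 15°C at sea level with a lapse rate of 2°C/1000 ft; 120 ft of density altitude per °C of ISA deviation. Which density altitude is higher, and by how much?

Field Y by 4348 ft

Field X: ISA temp = -6°C, deviation -11°C, DA = 10500 + 120 × (-11) = 9180 ft.
Field Y: ISA temp = -7.4°C, deviation +19.4°C, DA = 11200 + 120 × 19.4 = 13528 ft.
Field Y is higher by 13528 − 9180 = 4348 ft.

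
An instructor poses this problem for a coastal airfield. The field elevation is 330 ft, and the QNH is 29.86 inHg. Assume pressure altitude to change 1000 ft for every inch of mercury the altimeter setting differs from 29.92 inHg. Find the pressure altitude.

390 ft

Pressure correction = (29.92 − 29.86) × 1000 = +60 ft.
Pressure altitude = 330 + (+60) = 390 ft.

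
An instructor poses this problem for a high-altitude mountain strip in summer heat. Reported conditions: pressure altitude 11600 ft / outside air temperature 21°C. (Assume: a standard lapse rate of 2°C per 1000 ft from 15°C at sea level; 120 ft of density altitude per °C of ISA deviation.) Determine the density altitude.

ISA temperature at 11600 ft = 15 − 2 × (11600/1000) = -8.2°C.
ISA deviation = 21 − (-8.2) = +29.2°C.
Density altitude = 11600 + 120 × (29.2) = 11600 + (+3504) = 15104 ft.

15104 ft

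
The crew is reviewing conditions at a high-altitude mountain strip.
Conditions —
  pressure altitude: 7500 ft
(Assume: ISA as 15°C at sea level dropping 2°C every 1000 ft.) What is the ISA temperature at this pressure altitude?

ISA temperature = 15 − 2 × (7500/1000) = 15 − 15 = 0°C.

0°C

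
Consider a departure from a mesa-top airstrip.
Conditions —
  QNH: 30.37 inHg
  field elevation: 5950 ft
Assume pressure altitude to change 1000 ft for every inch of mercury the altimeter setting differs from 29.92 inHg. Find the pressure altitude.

Pressure correction = (29.92 − 30.37) × 1000 = -450 ft.
Pressure altitude = 5950 + (-450) = 5500 ft.

5500 ft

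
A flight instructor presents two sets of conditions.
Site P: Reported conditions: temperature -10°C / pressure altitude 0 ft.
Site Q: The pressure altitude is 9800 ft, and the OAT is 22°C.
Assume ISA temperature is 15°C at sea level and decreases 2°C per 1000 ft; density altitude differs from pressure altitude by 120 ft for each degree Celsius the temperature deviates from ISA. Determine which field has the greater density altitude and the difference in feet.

Site P: ISA temp = 15°C, deviation -25°C, DA = 0 + 120 × (-25) = -3000 ft.
Site Q: ISA temp = -4.6°C, deviation +26.6°C, DA = 9800 + 120 × 26.6 = 12992 ft.
Site Q is higher by 12992 − (-3000) = 15992 ft.

Site Q by 15992 ft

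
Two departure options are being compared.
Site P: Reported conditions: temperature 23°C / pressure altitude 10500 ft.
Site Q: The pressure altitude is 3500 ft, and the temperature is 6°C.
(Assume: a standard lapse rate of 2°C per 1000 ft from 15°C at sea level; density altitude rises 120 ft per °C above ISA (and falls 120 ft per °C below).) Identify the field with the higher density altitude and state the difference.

Site P by 10720 ft

Site P: ISA temp = -6°C, deviation +29°C, DA = 10500 + 120 × 29 = 13980 ft.
Site Q: ISA temp = 8°C, deviation -2°C, DA = 3500 + 120 × (-2) = 3260 ft.
Site P is higher by 13980 − 3260 = 10720 ft.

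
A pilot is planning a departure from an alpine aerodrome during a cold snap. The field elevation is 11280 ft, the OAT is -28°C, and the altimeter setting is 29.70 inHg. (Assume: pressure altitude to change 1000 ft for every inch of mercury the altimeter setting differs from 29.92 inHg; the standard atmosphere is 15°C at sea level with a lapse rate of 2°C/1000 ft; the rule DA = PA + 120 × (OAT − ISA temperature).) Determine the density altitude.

9100 ft

Pressure altitude = 11280 + (29.92 − 29.70) × 1000 = 11280 + (+220) = 11500 ft.
ISA temperature at 11500 ft = 15 − 2 × (11500/1000) = -8°C.
ISA deviation = -28 − (-8) = -20°C.
Density altitude = 11500 + 120 × (-20) = 9100 ft.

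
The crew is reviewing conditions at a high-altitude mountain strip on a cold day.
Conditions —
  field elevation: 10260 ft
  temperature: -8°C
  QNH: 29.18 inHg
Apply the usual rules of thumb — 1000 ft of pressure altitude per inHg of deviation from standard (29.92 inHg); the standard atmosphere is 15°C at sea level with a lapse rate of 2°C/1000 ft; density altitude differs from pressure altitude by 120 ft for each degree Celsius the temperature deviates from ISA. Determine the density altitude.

Pressure altitude = 10260 + (29.92 − 29.18) × 1000 = 10260 + (+740) = 11000 ft.
ISA temperature at 11000 ft = 15 − 2 × (11000/1000) = -7°C.
ISA deviation = -8 − (-7) = -1°C.
Density altitude = 11000 + 120 × (-1) = 10880 ft.

10880 ft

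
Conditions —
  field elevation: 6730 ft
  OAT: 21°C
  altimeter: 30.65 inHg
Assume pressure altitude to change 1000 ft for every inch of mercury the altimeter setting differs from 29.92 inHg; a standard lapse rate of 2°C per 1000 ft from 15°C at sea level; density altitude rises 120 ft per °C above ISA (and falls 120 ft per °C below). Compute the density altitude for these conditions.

8160 ft

Pressure altitude = 6730 + (29.92 − 30.65) × 1000 = 6730 + (-730) = 6000 ft.
ISA temperature at 6000 ft = 15 − 2 × (6000/1000) = 3°C.
ISA deviation = 21 − 3 = +18°C.
Density altitude = 6000 + 120 × (18) = 8160 ft.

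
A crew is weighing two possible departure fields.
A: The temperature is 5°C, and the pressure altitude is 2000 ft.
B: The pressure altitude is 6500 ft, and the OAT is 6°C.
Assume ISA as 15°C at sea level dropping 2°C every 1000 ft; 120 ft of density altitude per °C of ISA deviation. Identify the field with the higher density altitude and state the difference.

B by 5700 ft

A: ISA temp = 11°C, deviation -6°C, DA = 2000 + 120 × (-6) = 1280 ft.
B: ISA temp = 2°C, deviation +4°C, DA = 6500 + 120 × 4 = 6980 ft.
B is higher by 6980 − 1280 = 5700 ft.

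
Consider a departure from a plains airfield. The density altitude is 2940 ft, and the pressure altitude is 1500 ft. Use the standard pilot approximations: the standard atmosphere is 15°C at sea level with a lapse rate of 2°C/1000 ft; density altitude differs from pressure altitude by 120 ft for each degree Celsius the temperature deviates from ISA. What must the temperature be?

24°C

Density altitude − pressure altitude = 2940 − 1500 = +1440 ft.
At 120 ft/°C that is an ISA deviation of 1440/120 = +12°C.
ISA temperature at 1500 ft = 15 − 2 × (1500/1000) = 12°C.
OAT = ISA + deviation = 12 + (+12) = 24°C.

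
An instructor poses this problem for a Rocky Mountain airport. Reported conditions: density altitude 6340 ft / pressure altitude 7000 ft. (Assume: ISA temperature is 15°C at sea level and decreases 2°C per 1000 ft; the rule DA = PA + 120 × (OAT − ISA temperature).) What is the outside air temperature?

-4.5°C

Density altitude − pressure altitude = 6340 − 7000 = -660 ft.
At 120 ft/°C that is an ISA deviation of -660/120 = -5.5°C.
ISA temperature at 7000 ft = 15 − 2 × (7000/1000) = 1°C.
OAT = ISA + deviation = 1 + (-5.5) = -4.5°C.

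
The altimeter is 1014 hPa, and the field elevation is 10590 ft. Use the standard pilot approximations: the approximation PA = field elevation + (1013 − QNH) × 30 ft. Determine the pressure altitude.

10560 ft

Pressure correction = (1013 − 1014) × 30 = -30 ft.
Pressure altitude = 10590 + (-30) = 10560 ft.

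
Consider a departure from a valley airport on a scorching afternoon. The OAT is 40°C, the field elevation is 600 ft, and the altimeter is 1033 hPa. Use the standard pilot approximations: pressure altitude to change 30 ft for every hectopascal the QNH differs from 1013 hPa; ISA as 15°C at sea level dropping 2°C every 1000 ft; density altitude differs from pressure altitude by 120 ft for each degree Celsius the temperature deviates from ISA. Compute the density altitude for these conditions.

3000 ft

Pressure altitude = 600 + (1013 − 1033) × 30 = 600 + (-600) = 0 ft.
ISA temperature at 0 ft = 15 − 2 × (0/1000) = 15°C.
ISA deviation = 40 − 15 = +25°C.
Density altitude = 0 + 120 × (25) = 3000 ft.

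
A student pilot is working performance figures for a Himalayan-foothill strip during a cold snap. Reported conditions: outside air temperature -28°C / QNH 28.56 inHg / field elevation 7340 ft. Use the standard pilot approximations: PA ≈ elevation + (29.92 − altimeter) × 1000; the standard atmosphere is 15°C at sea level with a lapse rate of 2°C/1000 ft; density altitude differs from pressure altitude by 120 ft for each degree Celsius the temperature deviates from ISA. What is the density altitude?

Pressure altitude = 7340 + (29.92 − 28.56) × 1000 = 7340 + (+1360) = 8700 ft.
ISA temperature at 8700 ft = 15 − 2 × (8700/1000) = -2.4°C.
ISA deviation = -28 − (-2.4) = -25.6°C.
Density altitude = 8700 + 120 × (-25.6) = 5628 ft.

5628 ft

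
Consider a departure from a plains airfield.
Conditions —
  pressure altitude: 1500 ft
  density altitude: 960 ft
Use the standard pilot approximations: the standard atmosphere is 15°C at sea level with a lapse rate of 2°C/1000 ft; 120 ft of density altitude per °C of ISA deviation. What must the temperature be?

Density altitude − pressure altitude = 960 − 1500 = -540 ft.
At 120 ft/°C that is an ISA deviation of -540/120 = -4.5°C.
ISA temperature at 1500 ft = 15 − 2 × (1500/1000) = 12°C.
OAT = ISA + deviation = 12 + (-4.5) = 7.5°C.

7.5°C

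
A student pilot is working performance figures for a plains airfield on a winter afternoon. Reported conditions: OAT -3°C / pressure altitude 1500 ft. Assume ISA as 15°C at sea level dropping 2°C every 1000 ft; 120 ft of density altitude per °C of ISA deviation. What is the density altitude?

ISA temperature at 1500 ft = 15 − 2 × (1500/1000) = 12°C.
ISA deviation = -3 − 12 = -15°C.
Density altitude = 1500 + 120 × (-15) = 1500 + (-1800) = -300 ft.

-300 ft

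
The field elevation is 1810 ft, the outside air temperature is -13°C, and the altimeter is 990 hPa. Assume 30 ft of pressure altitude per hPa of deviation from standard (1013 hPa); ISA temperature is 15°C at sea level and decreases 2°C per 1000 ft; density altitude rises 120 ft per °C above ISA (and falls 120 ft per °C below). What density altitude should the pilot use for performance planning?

-260 ft

Pressure altitude = 1810 + (1013 − 990) × 30 = 1810 + (+690) = 2500 ft.
ISA temperature at 2500 ft = 15 − 2 × (2500/1000) = 10°C.
ISA deviation = -13 − 10 = -23°C.
Density altitude = 2500 + 120 × (-23) = -260 ft.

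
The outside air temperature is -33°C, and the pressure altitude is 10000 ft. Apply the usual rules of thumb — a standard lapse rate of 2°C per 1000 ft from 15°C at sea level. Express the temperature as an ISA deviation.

ISA temperature at 10000 ft = 15 − 2 × (10000/1000) = -5°C.
Deviation = OAT − ISA = -33 − (-5) = -28°C.

ISA-28°C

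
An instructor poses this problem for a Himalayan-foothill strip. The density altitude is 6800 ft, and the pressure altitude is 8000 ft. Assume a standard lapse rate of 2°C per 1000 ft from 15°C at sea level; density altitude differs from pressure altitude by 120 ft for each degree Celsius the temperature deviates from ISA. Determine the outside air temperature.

-11°C

Density altitude − pressure altitude = 6800 − 8000 = -1200 ft.
At 120 ft/°C that is an ISA deviation of -1200/120 = -10°C.
ISA temperature at 8000 ft = 15 − 2 × (8000/1000) = -1°C.
OAT = ISA + deviation = -1 + (-10) = -11°C.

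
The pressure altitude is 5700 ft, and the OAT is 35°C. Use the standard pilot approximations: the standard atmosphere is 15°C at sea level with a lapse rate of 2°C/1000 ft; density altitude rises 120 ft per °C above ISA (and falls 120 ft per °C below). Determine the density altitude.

ISA temperature at 5700 ft = 15 − 2 × (5700/1000) = 3.6°C.
ISA deviation = 35 − 3.6 = +31.4°C.
Density altitude = 5700 + 120 × (31.4) = 5700 + (+3768) = 9468 ft.

9468 ft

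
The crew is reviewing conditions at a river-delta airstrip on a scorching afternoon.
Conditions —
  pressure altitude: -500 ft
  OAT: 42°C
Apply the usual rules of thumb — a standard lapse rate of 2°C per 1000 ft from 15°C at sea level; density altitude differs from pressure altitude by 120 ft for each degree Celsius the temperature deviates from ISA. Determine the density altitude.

2620 ft

ISA temperature at -500 ft = 15 − 2 × (-500/1000) = 16°C.
ISA deviation = 42 − 16 = +26°C.
Density altitude = -500 + 120 × (26) = -500 + (+3120) = 2620 ft.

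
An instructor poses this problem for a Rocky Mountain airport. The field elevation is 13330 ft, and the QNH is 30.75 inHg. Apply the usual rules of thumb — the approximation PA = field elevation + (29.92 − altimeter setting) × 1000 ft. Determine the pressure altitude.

12500 ft

Pressure correction = (29.92 − 30.75) × 1000 = -830 ft.
Pressure altitude = 13330 + (-830) = 12500 ft.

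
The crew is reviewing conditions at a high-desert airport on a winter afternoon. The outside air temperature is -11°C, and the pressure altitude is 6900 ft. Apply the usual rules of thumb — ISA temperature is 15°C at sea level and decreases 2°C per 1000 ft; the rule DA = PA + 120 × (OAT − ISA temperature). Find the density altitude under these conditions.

ISA temperature at 6900 ft = 15 − 2 × (6900/1000) = 1.2°C.
ISA deviation = -11 − 1.2 = -12.2°C.
Density altitude = 6900 + 120 × (-12.2) = 6900 + (-1464) = 5436 ft.

5436 ft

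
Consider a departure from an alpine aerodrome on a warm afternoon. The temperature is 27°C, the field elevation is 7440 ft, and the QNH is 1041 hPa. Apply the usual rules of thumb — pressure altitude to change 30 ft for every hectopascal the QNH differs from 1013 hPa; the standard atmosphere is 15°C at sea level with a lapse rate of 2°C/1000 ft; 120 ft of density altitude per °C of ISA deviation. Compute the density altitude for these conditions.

Pressure altitude = 7440 + (1013 − 1041) × 30 = 7440 + (-840) = 6600 ft.
ISA temperature at 6600 ft = 15 − 2 × (6600/1000) = 1.8°C.
ISA deviation = 27 − 1.8 = +25.2°C.
Density altitude = 6600 + 120 × (25.2) = 9624 ft.

9624 ft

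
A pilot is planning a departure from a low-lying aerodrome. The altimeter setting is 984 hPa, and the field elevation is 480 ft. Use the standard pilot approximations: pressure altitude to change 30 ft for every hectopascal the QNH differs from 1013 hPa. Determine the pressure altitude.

Pressure correction = (1013 − 984) × 30 = +870 ft.
Pressure altitude = 480 + (+870) = 1350 ft.

1350 ft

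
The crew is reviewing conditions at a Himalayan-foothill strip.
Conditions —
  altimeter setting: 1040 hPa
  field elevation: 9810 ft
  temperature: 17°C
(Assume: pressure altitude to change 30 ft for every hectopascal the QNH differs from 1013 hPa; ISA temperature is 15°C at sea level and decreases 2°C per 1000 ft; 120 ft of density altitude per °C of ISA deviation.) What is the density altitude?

Pressure altitude = 9810 + (1013 − 1040) × 30 = 9810 + (-810) = 9000 ft.
ISA temperature at 9000 ft = 15 − 2 × (9000/1000) = -3°C.
ISA deviation = 17 − (-3) = +20°C.
Density altitude = 9000 + 120 × (20) = 11400 ft.

11400 ft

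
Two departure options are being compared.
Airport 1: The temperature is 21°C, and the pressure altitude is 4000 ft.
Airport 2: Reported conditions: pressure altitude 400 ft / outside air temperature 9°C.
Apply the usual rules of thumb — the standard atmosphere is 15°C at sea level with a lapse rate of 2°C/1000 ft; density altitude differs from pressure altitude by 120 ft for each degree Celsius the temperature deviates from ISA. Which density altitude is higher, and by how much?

Airport 1: ISA temp = 7°C, deviation +14°C, DA = 4000 + 120 × 14 = 5680 ft.
Airport 2: ISA temp = 14.2°C, deviation -5.2°C, DA = 400 + 120 × (-5.2) = -224 ft.
Airport 1 is higher by 5680 − (-224) = 5904 ft.

Airport 1 by 5904 ft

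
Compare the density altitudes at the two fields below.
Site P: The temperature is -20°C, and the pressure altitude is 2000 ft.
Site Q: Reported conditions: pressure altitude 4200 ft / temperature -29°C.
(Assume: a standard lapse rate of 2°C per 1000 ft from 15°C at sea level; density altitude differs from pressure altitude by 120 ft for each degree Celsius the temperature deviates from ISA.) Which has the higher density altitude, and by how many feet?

Site Q by 1648 ft

Site P: ISA temp = 11°C, deviation -31°C, DA = 2000 + 120 × (-31) = -1720 ft.
Site Q: ISA temp = 6.6°C, deviation -35.6°C, DA = 4200 + 120 × (-35.6) = -72 ft.
Site Q is higher by -72 − (-1720) = 1648 ft.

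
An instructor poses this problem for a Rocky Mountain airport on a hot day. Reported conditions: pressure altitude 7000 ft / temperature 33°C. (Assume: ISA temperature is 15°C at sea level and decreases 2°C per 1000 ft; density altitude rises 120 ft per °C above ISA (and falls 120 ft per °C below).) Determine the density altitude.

10840 ft

ISA temperature at 7000 ft = 15 − 2 × (7000/1000) = 1°C.
ISA deviation = 33 − 1 = +32°C.
Density altitude = 7000 + 120 × (32) = 7000 + (+3840) = 10840 ft.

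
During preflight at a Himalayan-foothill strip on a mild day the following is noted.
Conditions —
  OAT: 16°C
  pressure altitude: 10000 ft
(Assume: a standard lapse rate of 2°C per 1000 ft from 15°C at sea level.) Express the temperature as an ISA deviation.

ISA temperature at 10000 ft = 15 − 2 × (10000/1000) = -5°C.
Deviation = OAT − ISA = 16 − (-5) = +21°C.

ISA+21°C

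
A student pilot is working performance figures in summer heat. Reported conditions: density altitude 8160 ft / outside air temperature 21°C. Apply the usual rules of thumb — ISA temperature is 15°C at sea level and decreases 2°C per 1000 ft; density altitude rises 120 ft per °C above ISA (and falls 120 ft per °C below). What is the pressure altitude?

6000 ft

DA = PA + 120 × (OAT − (15 − 2·PA/1000)) = PA + 120·OAT − 1800 + 0.24·PA = 1.24·PA + 120·OAT − 1800.
So 1.24·PA = 8160 − 120 × 21 + 1800 = 7440.
PA = 7440 / 1.24 = 6000 ft.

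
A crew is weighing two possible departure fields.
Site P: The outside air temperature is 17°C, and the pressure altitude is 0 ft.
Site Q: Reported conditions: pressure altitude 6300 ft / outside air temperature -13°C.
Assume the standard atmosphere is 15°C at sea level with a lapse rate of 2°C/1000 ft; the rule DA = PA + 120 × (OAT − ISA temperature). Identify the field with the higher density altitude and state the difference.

Site P: ISA temp = 15°C, deviation +2°C, DA = 0 + 120 × 2 = 240 ft.
Site Q: ISA temp = 2.4°C, deviation -15.4°C, DA = 6300 + 120 × (-15.4) = 4452 ft.
Site Q is higher by 4452 − 240 = 4212 ft.

Site Q by 4212 ft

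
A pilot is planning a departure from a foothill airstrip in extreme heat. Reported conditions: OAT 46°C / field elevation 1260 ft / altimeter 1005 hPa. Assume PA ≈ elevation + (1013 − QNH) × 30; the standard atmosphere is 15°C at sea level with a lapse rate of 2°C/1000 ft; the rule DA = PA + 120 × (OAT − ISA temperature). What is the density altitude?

5580 ft

Pressure altitude = 1260 + (1013 − 1005) × 30 = 1260 + (+240) = 1500 ft.
ISA temperature at 1500 ft = 15 − 2 × (1500/1000) = 12°C.
ISA deviation = 46 − 12 = +34°C.
Density altitude = 1500 + 120 × (34) = 5580 ft.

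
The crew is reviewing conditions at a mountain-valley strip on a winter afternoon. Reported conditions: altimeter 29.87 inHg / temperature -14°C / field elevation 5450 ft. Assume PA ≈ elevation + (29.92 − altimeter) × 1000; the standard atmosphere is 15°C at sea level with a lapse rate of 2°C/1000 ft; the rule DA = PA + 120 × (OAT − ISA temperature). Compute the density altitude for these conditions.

Pressure altitude = 5450 + (29.92 − 29.87) × 1000 = 5450 + (+50) = 5500 ft.
ISA temperature at 5500 ft = 15 − 2 × (5500/1000) = 4°C.
ISA deviation = -14 − 4 = -18°C.
Density altitude = 5500 + 120 × (-18) = 3340 ft.

3340 ft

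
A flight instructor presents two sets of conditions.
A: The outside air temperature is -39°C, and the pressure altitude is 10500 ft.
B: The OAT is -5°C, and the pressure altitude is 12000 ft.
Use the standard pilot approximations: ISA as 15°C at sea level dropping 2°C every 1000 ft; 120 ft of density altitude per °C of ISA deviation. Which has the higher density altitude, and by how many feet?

B by 5940 ft

A: ISA temp = -6°C, deviation -33°C, DA = 10500 + 120 × (-33) = 6540 ft.
B: ISA temp = -9°C, deviation +4°C, DA = 12000 + 120 × 4 = 12480 ft.
B is higher by 12480 − 6540 = 5940 ft.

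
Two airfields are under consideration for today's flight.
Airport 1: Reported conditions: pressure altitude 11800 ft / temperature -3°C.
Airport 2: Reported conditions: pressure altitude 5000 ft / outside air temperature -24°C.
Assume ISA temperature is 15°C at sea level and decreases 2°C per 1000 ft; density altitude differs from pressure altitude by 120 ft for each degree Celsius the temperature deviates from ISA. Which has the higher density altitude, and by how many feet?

Airport 1 by 10952 ft

Airport 1: ISA temp = -8.6°C, deviation +5.6°C, DA = 11800 + 120 × 5.6 = 12472 ft.
Airport 2: ISA temp = 5°C, deviation -29°C, DA = 5000 + 120 × (-29) = 1520 ft.
Airport 1 is higher by 12472 − 1520 = 10952 ft.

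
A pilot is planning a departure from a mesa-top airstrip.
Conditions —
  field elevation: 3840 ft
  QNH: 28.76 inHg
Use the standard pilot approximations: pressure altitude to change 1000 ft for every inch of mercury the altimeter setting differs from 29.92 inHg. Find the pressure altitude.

5000 ft

Pressure correction = (29.92 − 28.76) × 1000 = +1160 ft.
Pressure altitude = 3840 + (+1160) = 5000 ft.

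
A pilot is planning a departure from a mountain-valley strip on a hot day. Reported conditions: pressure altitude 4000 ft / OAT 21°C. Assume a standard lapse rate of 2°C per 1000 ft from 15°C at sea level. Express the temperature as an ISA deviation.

ISA temperature at 4000 ft = 15 − 2 × (4000/1000) = 7°C.
Deviation = OAT − ISA = 21 − 7 = +14°C.

ISA+14°C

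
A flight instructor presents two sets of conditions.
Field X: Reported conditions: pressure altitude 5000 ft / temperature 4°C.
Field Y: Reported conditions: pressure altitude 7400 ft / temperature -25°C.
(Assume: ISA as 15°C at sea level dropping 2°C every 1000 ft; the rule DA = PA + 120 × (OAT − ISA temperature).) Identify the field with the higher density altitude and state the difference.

Field X: ISA temp = 5°C, deviation -1°C, DA = 5000 + 120 × (-1) = 4880 ft.
Field Y: ISA temp = 0.2°C, deviation -25.2°C, DA = 7400 + 120 × (-25.2) = 4376 ft.
Field X is higher by 4880 − 4376 = 504 ft.

Field X by 504 ft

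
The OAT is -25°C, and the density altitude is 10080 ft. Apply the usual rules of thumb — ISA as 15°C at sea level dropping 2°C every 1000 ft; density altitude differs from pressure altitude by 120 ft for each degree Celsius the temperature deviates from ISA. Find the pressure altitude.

DA = PA + 120 × (OAT − (15 − 2·PA/1000)) = PA + 120·OAT − 1800 + 0.24·PA = 1.24·PA + 120·OAT − 1800.
So 1.24·PA = 10080 − 120 × (-25) + 1800 = 14880.
PA = 14880 / 1.24 = 12000 ft.

12000 ft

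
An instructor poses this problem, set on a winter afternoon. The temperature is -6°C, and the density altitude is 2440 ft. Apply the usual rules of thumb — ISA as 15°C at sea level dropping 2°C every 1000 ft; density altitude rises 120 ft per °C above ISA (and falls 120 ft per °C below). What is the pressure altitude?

4000 ft

DA = PA + 120 × (OAT − (15 − 2·PA/1000)) = PA + 120·OAT − 1800 + 0.24·PA = 1.24·PA + 120·OAT − 1800.
So 1.24·PA = 2440 − 120 × (-6) + 1800 = 4960.
PA = 4960 / 1.24 = 4000 ft.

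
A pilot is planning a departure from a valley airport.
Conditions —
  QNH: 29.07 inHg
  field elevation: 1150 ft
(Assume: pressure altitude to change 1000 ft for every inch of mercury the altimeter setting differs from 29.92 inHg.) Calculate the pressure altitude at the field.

Pressure correction = (29.92 − 29.07) × 1000 = +850 ft.
Pressure altitude = 1150 + (+850) = 2000 ft.

2000 ft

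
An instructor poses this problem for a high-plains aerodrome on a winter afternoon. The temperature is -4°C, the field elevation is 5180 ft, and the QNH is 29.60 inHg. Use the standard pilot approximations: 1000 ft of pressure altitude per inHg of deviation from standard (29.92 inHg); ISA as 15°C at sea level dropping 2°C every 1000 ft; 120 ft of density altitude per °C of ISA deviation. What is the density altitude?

4540 ft

Pressure altitude = 5180 + (29.92 − 29.60) × 1000 = 5180 + (+320) = 5500 ft.
ISA temperature at 5500 ft = 15 − 2 × (5500/1000) = 4°C.
ISA deviation = -4 − 4 = -8°C.
Density altitude = 5500 + 120 × (-8) = 4540 ft.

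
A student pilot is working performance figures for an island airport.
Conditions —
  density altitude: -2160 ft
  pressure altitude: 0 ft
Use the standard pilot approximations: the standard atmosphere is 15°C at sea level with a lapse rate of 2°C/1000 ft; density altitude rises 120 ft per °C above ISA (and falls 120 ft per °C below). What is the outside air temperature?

Density altitude − pressure altitude = -2160 − 0 = -2160 ft.
At 120 ft/°C that is an ISA deviation of -2160/120 = -18°C.
ISA temperature at 0 ft = 15 − 2 × (0/1000) = 15°C.
OAT = ISA + deviation = 15 + (-18) = -3°C.

-3°C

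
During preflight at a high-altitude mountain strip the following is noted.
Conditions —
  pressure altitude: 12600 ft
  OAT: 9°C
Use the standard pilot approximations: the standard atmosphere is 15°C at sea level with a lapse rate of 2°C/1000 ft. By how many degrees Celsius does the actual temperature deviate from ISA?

ISA temperature at 12600 ft = 15 − 2 × (12600/1000) = -10.2°C.
Deviation = OAT − ISA = 9 − (-10.2) = +19.2°C.

ISA+19.2°C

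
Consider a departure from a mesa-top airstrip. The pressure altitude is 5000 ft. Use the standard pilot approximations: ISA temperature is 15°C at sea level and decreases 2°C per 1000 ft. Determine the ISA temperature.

5°C

ISA temperature = 15 − 2 × (5000/1000) = 15 − 10 = 5°C.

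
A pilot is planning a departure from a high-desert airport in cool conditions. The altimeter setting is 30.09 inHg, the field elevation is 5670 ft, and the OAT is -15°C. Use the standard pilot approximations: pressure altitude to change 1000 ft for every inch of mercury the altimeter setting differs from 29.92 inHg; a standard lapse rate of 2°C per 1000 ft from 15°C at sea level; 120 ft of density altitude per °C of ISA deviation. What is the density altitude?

3220 ft

Pressure altitude = 5670 + (29.92 − 30.09) × 1000 = 5670 + (-170) = 5500 ft.
ISA temperature at 5500 ft = 15 − 2 × (5500/1000) = 4°C.
ISA deviation = -15 − 4 = -19°C.
Density altitude = 5500 + 120 × (-19) = 3220 ft.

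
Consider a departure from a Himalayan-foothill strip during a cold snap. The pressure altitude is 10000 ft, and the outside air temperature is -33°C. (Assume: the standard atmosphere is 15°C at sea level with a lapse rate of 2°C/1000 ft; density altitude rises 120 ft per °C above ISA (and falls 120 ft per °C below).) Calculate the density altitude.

ISA temperature at 10000 ft = 15 − 2 × (10000/1000) = -5°C.
ISA deviation = -33 − (-5) = -28°C.
Density altitude = 10000 + 120 × (-28) = 10000 + (-3360) = 6640 ft.

6640 ft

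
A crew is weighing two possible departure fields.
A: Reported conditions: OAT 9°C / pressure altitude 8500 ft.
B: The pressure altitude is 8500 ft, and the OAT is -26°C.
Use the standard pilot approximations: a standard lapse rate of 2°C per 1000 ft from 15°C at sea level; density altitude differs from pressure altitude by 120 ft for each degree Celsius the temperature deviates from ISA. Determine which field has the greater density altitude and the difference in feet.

A by 4200 ft

A: ISA temp = -2°C, deviation +11°C, DA = 8500 + 120 × 11 = 9820 ft.
B: ISA temp = -2°C, deviation -24°C, DA = 8500 + 120 × (-24) = 5620 ft.
A is higher by 9820 − 5620 = 4200 ft.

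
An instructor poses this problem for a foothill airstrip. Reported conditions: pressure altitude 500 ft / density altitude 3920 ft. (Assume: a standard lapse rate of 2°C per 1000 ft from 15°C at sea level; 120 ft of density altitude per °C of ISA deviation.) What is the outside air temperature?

Density altitude − pressure altitude = 3920 − 500 = +3420 ft.
At 120 ft/°C that is an ISA deviation of 3420/120 = +28.5°C.
ISA temperature at 500 ft = 15 − 2 × (500/1000) = 14°C.
OAT = ISA + deviation = 14 + (+28.5) = 42.5°C.

42.5°C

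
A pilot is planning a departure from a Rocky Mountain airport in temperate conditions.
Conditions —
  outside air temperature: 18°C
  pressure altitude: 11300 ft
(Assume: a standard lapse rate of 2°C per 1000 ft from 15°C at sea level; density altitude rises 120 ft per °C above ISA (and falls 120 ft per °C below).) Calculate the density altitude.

ISA temperature at 11300 ft = 15 − 2 × (11300/1000) = -7.6°C.
ISA deviation = 18 − (-7.6) = +25.6°C.
Density altitude = 11300 + 120 × (25.6) = 11300 + (+3072) = 14372 ft.

14372 ft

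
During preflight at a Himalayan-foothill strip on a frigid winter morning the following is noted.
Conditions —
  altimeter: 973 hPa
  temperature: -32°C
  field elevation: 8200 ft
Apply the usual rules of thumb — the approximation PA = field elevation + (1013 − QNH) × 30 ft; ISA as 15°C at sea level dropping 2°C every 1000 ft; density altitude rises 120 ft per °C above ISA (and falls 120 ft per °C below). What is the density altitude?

6016 ft

Pressure altitude = 8200 + (1013 − 973) × 30 = 8200 + (+1200) = 9400 ft.
ISA temperature at 9400 ft = 15 − 2 × (9400/1000) = -3.8°C.
ISA deviation = -32 − (-3.8) = -28.2°C.
Density altitude = 9400 + 120 × (-28.2) = 6016 ft.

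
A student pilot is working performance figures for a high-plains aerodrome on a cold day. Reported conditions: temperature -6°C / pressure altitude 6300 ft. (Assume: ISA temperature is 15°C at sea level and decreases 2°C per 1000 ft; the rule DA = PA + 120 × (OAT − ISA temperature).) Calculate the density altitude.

5292 ft

ISA temperature at 6300 ft = 15 − 2 × (6300/1000) = 2.4°C.
ISA deviation = -6 − 2.4 = -8.4°C.
Density altitude = 6300 + 120 × (-8.4) = 6300 + (-1008) = 5292 ft.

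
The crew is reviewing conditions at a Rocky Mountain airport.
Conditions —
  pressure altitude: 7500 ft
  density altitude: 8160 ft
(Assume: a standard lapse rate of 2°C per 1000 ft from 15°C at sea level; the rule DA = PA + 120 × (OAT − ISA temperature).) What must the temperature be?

5.5°C

Density altitude − pressure altitude = 8160 − 7500 = +660 ft.
At 120 ft/°C that is an ISA deviation of 660/120 = +5.5°C.
ISA temperature at 7500 ft = 15 − 2 × (7500/1000) = 0°C.
OAT = ISA + deviation = 0 + (+5.5) = 5.5°C.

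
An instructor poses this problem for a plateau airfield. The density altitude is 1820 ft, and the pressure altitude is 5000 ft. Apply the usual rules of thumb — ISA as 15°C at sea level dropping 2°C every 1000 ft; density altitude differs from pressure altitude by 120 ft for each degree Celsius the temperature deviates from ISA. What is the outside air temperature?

-21.5°C

Density altitude − pressure altitude = 1820 − 5000 = -3180 ft.
At 120 ft/°C that is an ISA deviation of -3180/120 = -26.5°C.
ISA temperature at 5000 ft = 15 − 2 × (5000/1000) = 5°C.
OAT = ISA + deviation = 5 + (-26.5) = -21.5°C.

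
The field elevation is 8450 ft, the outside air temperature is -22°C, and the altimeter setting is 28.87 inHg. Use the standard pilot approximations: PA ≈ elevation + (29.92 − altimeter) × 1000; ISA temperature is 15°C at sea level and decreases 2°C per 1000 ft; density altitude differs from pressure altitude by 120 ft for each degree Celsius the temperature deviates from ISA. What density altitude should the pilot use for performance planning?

7340 ft

Pressure altitude = 8450 + (29.92 − 28.87) × 1000 = 8450 + (+1050) = 9500 ft.
ISA temperature at 9500 ft = 15 − 2 × (9500/1000) = -4°C.
ISA deviation = -22 − (-4) = -18°C.
Density altitude = 9500 + 120 × (-18) = 7340 ft.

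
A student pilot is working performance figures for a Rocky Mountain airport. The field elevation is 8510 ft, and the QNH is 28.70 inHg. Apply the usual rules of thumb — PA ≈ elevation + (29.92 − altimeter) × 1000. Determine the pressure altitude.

9730 ft

Pressure correction = (29.92 − 28.70) × 1000 = +1220 ft.
Pressure altitude = 8510 + (+1220) = 9730 ft.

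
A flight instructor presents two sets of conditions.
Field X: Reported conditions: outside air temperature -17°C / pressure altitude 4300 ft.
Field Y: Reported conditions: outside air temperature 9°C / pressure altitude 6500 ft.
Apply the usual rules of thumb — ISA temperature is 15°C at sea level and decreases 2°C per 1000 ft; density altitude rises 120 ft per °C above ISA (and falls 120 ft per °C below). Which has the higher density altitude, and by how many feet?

Field X: ISA temp = 6.4°C, deviation -23.4°C, DA = 4300 + 120 × (-23.4) = 1492 ft.
Field Y: ISA temp = 2°C, deviation +7°C, DA = 6500 + 120 × 7 = 7340 ft.
Field Y is higher by 7340 − 1492 = 5848 ft.

Field Y by 5848 ft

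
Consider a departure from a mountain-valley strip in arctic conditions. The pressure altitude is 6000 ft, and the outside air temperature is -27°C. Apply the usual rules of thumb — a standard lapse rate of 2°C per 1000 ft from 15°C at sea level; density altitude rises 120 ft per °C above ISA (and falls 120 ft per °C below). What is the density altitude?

2400 ft

ISA temperature at 6000 ft = 15 − 2 × (6000/1000) = 3°C.
ISA deviation = -27 − 3 = -30°C.
Density altitude = 6000 + 120 × (-30) = 6000 + (-3600) = 2400 ft.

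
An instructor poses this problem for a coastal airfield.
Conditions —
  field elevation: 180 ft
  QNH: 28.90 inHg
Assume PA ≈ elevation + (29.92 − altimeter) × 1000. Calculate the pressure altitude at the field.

1200 ft

Pressure correction = (29.92 − 28.90) × 1000 = +1020 ft.
Pressure altitude = 180 + (+1020) = 1200 ft.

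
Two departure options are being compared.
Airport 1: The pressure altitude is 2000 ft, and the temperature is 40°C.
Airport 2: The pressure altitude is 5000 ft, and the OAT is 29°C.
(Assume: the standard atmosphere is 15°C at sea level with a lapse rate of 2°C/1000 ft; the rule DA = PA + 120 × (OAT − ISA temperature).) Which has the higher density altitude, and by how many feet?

Airport 2 by 2400 ft

Airport 1: ISA temp = 11°C, deviation +29°C, DA = 2000 + 120 × 29 = 5480 ft.
Airport 2: ISA temp = 5°C, deviation +24°C, DA = 5000 + 120 × 24 = 7880 ft.
Airport 2 is higher by 7880 − 5480 = 2400 ft.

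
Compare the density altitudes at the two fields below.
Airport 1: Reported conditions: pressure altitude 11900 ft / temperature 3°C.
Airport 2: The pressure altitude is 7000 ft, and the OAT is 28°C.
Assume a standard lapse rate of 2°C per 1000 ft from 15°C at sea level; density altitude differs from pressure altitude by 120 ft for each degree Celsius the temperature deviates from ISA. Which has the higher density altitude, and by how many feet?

Airport 1 by 3076 ft

Airport 1: ISA temp = -8.8°C, deviation +11.8°C, DA = 11900 + 120 × 11.8 = 13316 ft.
Airport 2: ISA temp = 1°C, deviation +27°C, DA = 7000 + 120 × 27 = 10240 ft.
Airport 1 is higher by 13316 − 10240 = 3076 ft.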